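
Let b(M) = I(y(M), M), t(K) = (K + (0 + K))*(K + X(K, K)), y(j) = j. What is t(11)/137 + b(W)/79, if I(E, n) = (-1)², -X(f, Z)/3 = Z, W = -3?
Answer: -38099/10823 ≈ -3.5202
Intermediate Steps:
X(f, Z) = -3*Z
I(E, n) = 1
t(K) = -4*K² (t(K) = (K + (0 + K))*(K - 3*K) = (K + K)*(-2*K) = (2*K)*(-2*K) = -4*K²)
b(M) = 1
t(11)/137 + b(W)/79 = -4*11²/137 + 1/79 = -4*121*(1/137) + 1*(1/79) = -484*1/137 + 1/79 = -484/137 + 1/79 = -38099/10823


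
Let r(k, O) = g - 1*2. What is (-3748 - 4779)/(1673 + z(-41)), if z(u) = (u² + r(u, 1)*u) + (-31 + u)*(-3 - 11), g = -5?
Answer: -8527/4649 ≈ -1.8342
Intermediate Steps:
r(k, O) = -7 (r(k, O) = -5 - 1*2 = -5 - 2 = -7)
z(u) = 434 + u² - 21*u (z(u) = (u² - 7*u) + (-31 + u)*(-3 - 11) = (u² - 7*u) + (-31 + u)*(-14) = (u² - 7*u) + (434 - 14*u) = 434 + u² - 21*u)
(-3748 - 4779)/(1673 + z(-41)) = (-3748 - 4779)/(1673 + (434 + (-41)² - 21*(-41))) = -8527/(1673 + (434 + 1681 + 861)) = -8527/(1673 + 2976) = -8527/4649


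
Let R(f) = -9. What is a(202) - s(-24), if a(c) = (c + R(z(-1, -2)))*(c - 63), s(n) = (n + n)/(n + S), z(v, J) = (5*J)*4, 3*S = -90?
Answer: 241435/9 ≈ 26826.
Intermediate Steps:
S = -30 (S = (⅓)*(-90) = -30)
z(v, J) = 20*J
s(n) = 2*n/(-30 + n) (s(n) = (n + n)/(n - 30) = (2*n)/(-30 + n) = 2*n/(-30 + n))
a(c) = (-63 + c)*(-9 + c) (a(c) = (c - 9)*(c - 63) = (-9 + c)*(-63 + c) = (-63 + c)*(-9 + c))
a(202) - s(-24) = (567 + 202² - 72*202) - 2*(-24)/(-30 - 24) = (567 + 40804 - 14544) - 2*(-24)/(-54) = 26827 - 2*(-24)*(-1)/54 = 26827 - 1*8/9 = 26827 - 8/9 = 241435/9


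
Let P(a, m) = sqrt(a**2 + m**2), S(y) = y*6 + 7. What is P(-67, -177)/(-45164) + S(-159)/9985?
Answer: -947/9985 - sqrt(35818)/45164 ≈ -0.099033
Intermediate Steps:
S(y) = 7 + 6*y (S(y) = 6*y + 7 = 7 + 6*y)
P(-67, -177)/(-45164) + S(-159)/9985 = sqrt((-67)**2 + (-177)**2)/(-45164) + (7 + 6*(-159))/9985 = sqrt(4489 + 31329)*(-1/45164) + (7 - 954)*(1/9985) = sqrt(35818)*(-1/45164) - 947*1/9985 = -sqrt(35818)/45164 - 947/9985 = -947/9985 - sqrt(35818)/45164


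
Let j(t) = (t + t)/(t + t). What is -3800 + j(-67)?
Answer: -3799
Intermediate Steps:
j(t) = 1 (j(t) = (2*t)/((2*t)) = (2*t)*(1/(2*t)) = 1)
-3800 + j(-67) = -3800 + 1 = -3799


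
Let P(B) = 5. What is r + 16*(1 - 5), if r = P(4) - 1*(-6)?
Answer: -53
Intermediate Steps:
r = 11 (r = 5 - 1*(-6) = 5 + 6 = 11)
r + 16*(1 - 5) = 11 + 16*(1 - 5) = 11 + 16*(-4) = 11 - 64 = -53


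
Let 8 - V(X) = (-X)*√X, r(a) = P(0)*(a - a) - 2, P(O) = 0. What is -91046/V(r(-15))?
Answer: -91046/9 - 45523*I*√2/18 ≈ -10116.0 - 3576.6*I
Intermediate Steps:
r(a) = -2 (r(a) = 0*(a - a) - 2 = 0*0 - 2 = 0 - 2 = -2)
V(X) = 8 + X^(3/2) (V(X) = 8 - (-X)*√X = 8 - (-1)*X^(3/2) = 8 + X^(3/2))
-91046/V(r(-15)) = -91046/(8 + (-2)^(3/2)) = -91046/(8 - 2*I*√2)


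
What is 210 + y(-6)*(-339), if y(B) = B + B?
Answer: 4278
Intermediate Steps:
y(B) = 2*B
210 + y(-6)*(-339) = 210 + (2*(-6))*(-339) = 210 - 12*(-339) = 210 + 4068 = 4278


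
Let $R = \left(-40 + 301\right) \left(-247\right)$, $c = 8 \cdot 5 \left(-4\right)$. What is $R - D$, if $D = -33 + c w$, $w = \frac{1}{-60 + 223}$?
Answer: $- \frac{10502582}{163} \approx -64433.0$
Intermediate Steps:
$c = -160$ ($c = 40 \left(-4\right) = -160$)
$R = -64467$ ($R = 261 \left(-247\right) = -64467$)
$w = \frac{1}{163} \approx 0.006135$
$D = - \frac{5539}{163}$ ($D = -33 - \frac{160}{163} = - \frac{5539}{163} \approx -33.982$)
$R - D = -64467 - - \frac{5539}{163} = -64467 + \frac{5539}{163} = - \frac{10502582}{163}$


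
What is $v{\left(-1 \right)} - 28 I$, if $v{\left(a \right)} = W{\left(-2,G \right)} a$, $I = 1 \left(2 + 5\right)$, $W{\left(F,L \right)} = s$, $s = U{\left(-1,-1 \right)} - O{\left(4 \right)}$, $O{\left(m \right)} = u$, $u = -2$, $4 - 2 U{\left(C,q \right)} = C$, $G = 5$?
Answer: $- \frac{401}{2} \approx -200.5$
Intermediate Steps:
$U{\left(C,q \right)} = 2 - \frac{C}{2}$
$O{\left(m \right)} = -2$
$s = \frac{9}{2}$ ($s = \left(2 - - \frac{1}{2}\right) - -2 = \left(2 + \frac{1}{2}\right) + 2 = \frac{5}{2} + 2 = \frac{9}{2} \approx 4.5$)
$W{\left(F,L \right)} = \frac{9}{2}$
$I = 7$ ($I = 1 \cdot 7 = 7$)
$v{\left(a \right)} = \frac{9 a}{2}$
$v{\left(-1 \right)} - 28 I = \frac{9}{2} \left(-1\right) - 196 = - \frac{9}{2} - 196 = - \frac{401}{2}$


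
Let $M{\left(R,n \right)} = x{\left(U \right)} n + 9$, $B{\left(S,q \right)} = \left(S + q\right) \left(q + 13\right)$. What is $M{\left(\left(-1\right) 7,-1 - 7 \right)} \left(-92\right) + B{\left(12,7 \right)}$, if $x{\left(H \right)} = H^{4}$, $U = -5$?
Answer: $459552$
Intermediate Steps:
$B{\left(S,q \right)} = \left(13 + q\right) \left(S + q\right)$ ($B{\left(S,q \right)} = \left(S + q\right) \left(13 + q\right) = \left(13 + q\right) \left(S + q\right)$)
$M{\left(R,n \right)} = 9 + 625 n$ ($M{\left(R,n \right)} = \left(-5\right)^{4} n + 9 = 625 n + 9 = 9 + 625 n$)
$M{\left(\left(-1\right) 7,-1 - 7 \right)} \left(-92\right) + B{\left(12,7 \right)} = \left(9 + 625 \left(-1 - 7\right)\right) \left(-92\right) + \left(7^{2} + 13 \cdot 12 + 13 \cdot 7 + 12 \cdot 7\right) = \left(9 + 625 \left(-1 - 7\right)\right) \left(-92\right) + \left(49 + 156 + 91 + 84\right) = \left(9 + 625 \left(-8\right)\right) \left(-92\right) + 380 = \left(9 - 5000\right) \left(-92\right) + 380 = \left(-4991\right) \left(-92\right) + 380 = 459172 + 380 = 459552$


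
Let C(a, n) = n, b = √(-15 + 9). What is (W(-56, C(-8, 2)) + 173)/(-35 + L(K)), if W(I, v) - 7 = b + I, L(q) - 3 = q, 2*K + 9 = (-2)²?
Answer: -248/69 - 2*I*√6/69 ≈ -3.5942 - 0.071*I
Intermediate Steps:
b = I*√6 (b = √(-6) = I*√6 ≈ 2.4495*I)
K = -5/2 (K = -9/2 + (½)*(-2)² = -9/2 + (½)*4 = -9/2 + 2 = -5/2 ≈ -2.5000)
L(q) = 3 + q
W(I, v) = 7 + I + I*√6 (W(I, v) = 7 + (I*√6 + I) = 7 + (I + I*√6) = 7 + I + I*√6)
(W(-56, C(-8, 2)) + 173)/(-35 + L(K)) = ((7 - 56 + I*√6) + 173)/(-35 + (3 - 5/2)) = ((-49 + I*√6) + 173)/(-35 + ½) = (124 + I*√6)/(-69/2) = (124 + I*√6)*(-2/69) = -248/69 - 2*I*√6/69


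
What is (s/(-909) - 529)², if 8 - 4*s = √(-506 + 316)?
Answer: (1923452 - I*√190)²/13220496 ≈ 2.7984e+5 - 4.0109*I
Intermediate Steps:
s = 2 - I*√190/4 (s = 2 - √(-506 + 316)/4 = 2 - I*√190/4 ≈ 2.0 - 3.446*I)
(s/(-909) - 529)² = ((2 - I*√190/4)/(-909) - 529)² = ((2 - I*√190/4)*(-1/909) - 529)² = ((-2/909 + I*√190/3636) - 529)² = (-480863/909 + I*√190/3636)²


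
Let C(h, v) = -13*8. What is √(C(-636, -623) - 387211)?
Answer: 3*I*√43035 ≈ 622.35*I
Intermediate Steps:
C(h, v) = -104
√(C(-636, -623) - 387211) = √(-104 - 387211) = √(-387315) = 3*I*√43035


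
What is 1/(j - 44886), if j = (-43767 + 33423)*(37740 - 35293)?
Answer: -1/25356654 ≈ -3.9437e-8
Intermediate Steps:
j = -25311768 (j = -10344*2447 = -25311768)
1/(j - 44886) = 1/(-25311768 - 44886) = 1/(-25356654) = -1/25356654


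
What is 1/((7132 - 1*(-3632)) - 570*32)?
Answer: -1/7476 ≈ -0.00013376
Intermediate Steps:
1/((7132 - 1*(-3632)) - 570*32) = 1/((7132 + 3632) - 18240) = 1/(10764 - 18240) = 1/(-7476) = -1/7476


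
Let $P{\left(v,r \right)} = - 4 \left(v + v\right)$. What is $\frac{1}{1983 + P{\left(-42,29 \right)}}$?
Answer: $\frac{1}{2319} \approx 0.00043122$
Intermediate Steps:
$P{\left(v,r \right)} = - 8 v$ ($P{\left(v,r \right)} = - 4 \cdot 2 v = - 8 v$)
$\frac{1}{1983 + P{\left(-42,29 \right)}} = \frac{1}{1983 - -336} = \frac{1}{1983 + 336} = \frac{1}{2319}$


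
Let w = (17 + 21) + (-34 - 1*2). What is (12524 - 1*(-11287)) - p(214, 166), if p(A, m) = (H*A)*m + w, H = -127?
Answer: 4535357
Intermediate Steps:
w = 2 (w = 38 + (-34 - 2) = 38 - 36 = 2)
p(A, m) = 2 - 127*A*m (p(A, m) = (-127*A)*m + 2 = -127*A*m + 2 = 2 - 127*A*m)
(12524 - 1*(-11287)) - p(214, 166) = (12524 - 1*(-11287)) - (2 - 127*214*166) = (12524 + 11287) - (2 - 4511548) = 23811 - 1*(-4511546) = 23811 + 4511546 = 4535357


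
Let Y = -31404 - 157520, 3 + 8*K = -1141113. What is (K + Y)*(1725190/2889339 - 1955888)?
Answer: 1873738863648428467/2889339 ≈ 6.4850e+11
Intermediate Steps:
K = -285279/2 (K = -3/8 + (⅛)*(-1141113) = -3/8 - 1141113/8 = -285279/2 ≈ -1.4264e+5)
Y = -188924
(K + Y)*(1725190/2889339 - 1955888) = (-285279/2 - 188924)*(1725190/2889339 - 1955888) = -663127*(1725190*(1/2889339) - 1955888)/2 = -663127*(1725190/2889339 - 1955888)/2 = -663127/2*(-5651221752842/2889339) = 1873738863648428467/2889339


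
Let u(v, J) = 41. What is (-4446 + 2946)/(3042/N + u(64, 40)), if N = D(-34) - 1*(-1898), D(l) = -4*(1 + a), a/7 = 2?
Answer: -13785/392 ≈ -35.166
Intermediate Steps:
a = 14 (a = 7*2 = 14)
D(l) = -60 (D(l) = -4*(1 + 14) = -4*15 = -60)
N = 1838 (N = -60 - 1*(-1898) = -60 + 1898 = 1838)
(-4446 + 2946)/(3042/N + u(64, 40)) = (-4446 + 2946)/(3042/1838 + 41) = -1500/(3042*(1/1838) + 41) = -1500/(1521/919 + 41) = -1500/39200/919 = -1500*919/39200 = -13785/392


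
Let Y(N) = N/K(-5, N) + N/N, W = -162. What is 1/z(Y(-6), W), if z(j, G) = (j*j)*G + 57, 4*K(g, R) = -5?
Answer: -25/134817 ≈ -0.00018544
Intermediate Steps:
K(g, R) = -5/4 (K(g, R) = (¼)*(-5) = -5/4)
Y(N) = 1 - 4*N/5 (Y(N) = N/(-5/4) + N/N = N*(-⅘) + 1 = -4*N/5 + 1 = 1 - 4*N/5)
z(j, G) = 57 + G*j² (z(j, G) = j²*G + 57 = G*j² + 57 = 57 + G*j²)
1/z(Y(-6), W) = 1/(57 - 162*(1 - ⅘*(-6))²) = 1/(57 - 162*(1 + 24/5)²) = 1/(57 - 162*(29/5)²) = 1/(57 - 162*841/25) = 1/(57 - 136242/25) = 1/(-134817/25) = -25/134817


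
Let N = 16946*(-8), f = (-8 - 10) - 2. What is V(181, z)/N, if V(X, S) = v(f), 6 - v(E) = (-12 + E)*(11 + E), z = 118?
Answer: 141/67784 ≈ 0.0020801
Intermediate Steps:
f = -20 (f = -18 - 2 = -20)
v(E) = 6 - (-12 + E)*(11 + E)
V(X, S) = -282 (V(X, S) = 138 - 20 - 1*(-20)² = 138 - 20 - 1*400 = 138 - 20 - 400 = -282)
N = -135568
V(181, z)/N = -282/(-135568) = -282*(-1/135568) = 141/67784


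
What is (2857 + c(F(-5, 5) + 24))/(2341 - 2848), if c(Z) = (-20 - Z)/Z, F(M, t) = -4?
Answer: -2855/507 ≈ -5.6312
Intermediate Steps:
c(Z) = (-20 - Z)/Z
(2857 + c(F(-5, 5) + 24))/(2341 - 2848) = (2857 + (-20 - (-4 + 24))/(-4 + 24))/(2341 - 2848) = (2857 + (-20 - 1*20)/20)/(-507) = (2857 + (-20 - 20)/20)*(-1/507) = (2857 + (1/20)*(-40))*(-1/507) = (2857 - 2)*(-1/507) = 2855*(-1/507) = -2855/507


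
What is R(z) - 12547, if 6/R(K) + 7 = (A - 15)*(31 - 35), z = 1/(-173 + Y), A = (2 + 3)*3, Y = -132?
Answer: -87835/7 ≈ -12548.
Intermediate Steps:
A = 15 (A = 5*3 = 15)
z = -1/305 (z = 1/(-173 - 132) = 1/(-305) = -1/305 ≈ -0.0032787)
R(K) = -6/7 (R(K) = 6/(-7 + (15 - 15)*(31 - 35)) = 6/(-7 + 0*(-4)) = 6/(-7 + 0) = 6/(-7) = 6*(-⅐) = -6/7)
R(z) - 12547 = -6/7 - 12547 = -87835/7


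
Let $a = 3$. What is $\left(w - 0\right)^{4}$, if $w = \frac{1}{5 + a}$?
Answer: $\frac{1}{4096} \approx 0.00024414$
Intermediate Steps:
$w = \frac{1}{8}$ ($w = \frac{1}{5 + 3} = \frac{1}{8} \approx 0.125$)
$\left(w - 0\right)^{4} = \left(\frac{1}{8} - 0\right)^{4} = \left(\frac{1}{8} + 0\right)^{4} = \left(\frac{1}{8}\right)^{4} = \frac{1}{4096}$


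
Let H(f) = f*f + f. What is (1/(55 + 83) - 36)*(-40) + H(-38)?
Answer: 196354/69 ≈ 2845.7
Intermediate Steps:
H(f) = f + f² (H(f) = f² + f = f + f²)
(1/(55 + 83) - 36)*(-40) + H(-38) = (1/(55 + 83) - 36)*(-40) - 38*(1 - 38) = (1/138 - 36)*(-40) - 38*(-37) = (1/138 - 36)*(-40) + 1406 = -4967/138*(-40) + 1406 = 99340/69 + 1406 = 196354/69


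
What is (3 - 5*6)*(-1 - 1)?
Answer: 54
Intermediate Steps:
(3 - 5*6)*(-1 - 1) = (3 - 30)*(-2) = -27*(-2) = 54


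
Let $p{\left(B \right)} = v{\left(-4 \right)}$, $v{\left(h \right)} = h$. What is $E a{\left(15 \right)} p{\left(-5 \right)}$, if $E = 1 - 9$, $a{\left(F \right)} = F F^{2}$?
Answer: $108000$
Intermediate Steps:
$a{\left(F \right)} = F^{3}$
$p{\left(B \right)} = -4$
$E = -8$ ($E = 1 - 9 = -8$)
$E a{\left(15 \right)} p{\left(-5 \right)} = - 8 \cdot 15^{3} \left(-4\right) = \left(-8\right) 3375 \left(-4\right) = \left(-27000\right) \left(-4\right) = 108000$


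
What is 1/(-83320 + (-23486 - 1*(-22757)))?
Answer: -1/84049 ≈ -1.1898e-5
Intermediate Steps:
1/(-83320 + (-23486 - 1*(-22757))) = 1/(-83320 + (-23486 + 22757)) = 1/(-83320 - 729) = 1/(-84049) = -1/84049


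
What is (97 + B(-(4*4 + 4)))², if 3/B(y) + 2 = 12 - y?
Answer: 942841/100 ≈ 9428.4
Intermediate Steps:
B(y) = 3/(10 - y) (B(y) = 3/(-2 + (12 - y)) = 3/(10 - y))
(97 + B(-(4*4 + 4)))² = (97 - 3/(-10 - (4*4 + 4)))² = (97 - 3/(-10 - (16 + 4)))² = (97 - 3/(-10 - 1*20))² = (97 - 3/(-10 - 20))² = (97 - 3/(-30))² = (97 - 3*(-1/30))² = (97 + ⅒)² = (971/10)² = 942841/100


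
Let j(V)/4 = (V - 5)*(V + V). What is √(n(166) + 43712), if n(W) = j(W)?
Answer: 4*√16095 ≈ 507.46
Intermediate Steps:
j(V) = 8*V*(-5 + V) (j(V) = 4*((V - 5)*(V + V)) = 4*((-5 + V)*(2*V)) = 4*(2*V*(-5 + V)) = 8*V*(-5 + V))
n(W) = 8*W*(-5 + W)
√(n(166) + 43712) = √(8*166*(-5 + 166) + 43712) = √(8*166*161 + 43712) = √(213808 + 43712) = √257520 = 4*√16095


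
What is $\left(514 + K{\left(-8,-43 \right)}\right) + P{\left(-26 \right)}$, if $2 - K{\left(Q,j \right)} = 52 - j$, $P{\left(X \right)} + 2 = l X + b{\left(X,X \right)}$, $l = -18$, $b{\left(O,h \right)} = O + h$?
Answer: $835$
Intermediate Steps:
$P{\left(X \right)} = -2 - 16 X$ ($P{\left(X \right)} = -2 + \left(- 18 X + \left(X + X\right)\right) = -2 + \left(- 18 X + 2 X\right) = -2 - 16 X$)
$K{\left(Q,j \right)} = -50 + j$ ($K{\left(Q,j \right)} = 2 - \left(52 - j\right) = 2 + \left(-52 + j\right) = -50 + j$)
$\left(514 + K{\left(-8,-43 \right)}\right) + P{\left(-26 \right)} = \left(514 - 93\right) - -414 = \left(514 - 93\right) + \left(-2 + 416\right) = 421 + 414 = 835$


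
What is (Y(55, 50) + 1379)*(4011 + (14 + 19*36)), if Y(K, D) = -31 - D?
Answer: 6112282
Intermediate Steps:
(Y(55, 50) + 1379)*(4011 + (14 + 19*36)) = ((-31 - 1*50) + 1379)*(4011 + (14 + 19*36)) = ((-31 - 50) + 1379)*(4011 + (14 + 684)) = (-81 + 1379)*(4011 + 698) = 1298*4709 = 6112282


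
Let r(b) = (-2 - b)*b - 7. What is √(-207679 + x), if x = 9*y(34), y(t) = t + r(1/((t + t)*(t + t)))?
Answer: I*√4435267195177/4624 ≈ 455.45*I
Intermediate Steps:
r(b) = -7 + b*(-2 - b) (r(b) = b*(-2 - b) - 7 = -7 + b*(-2 - b))
y(t) = -7 + t - 1/(2*t²) - 1/(16*t⁴) (y(t) = t + (-7 - (1/((t + t)*(t + t)))² - 2/(t + t)²) = t + (-7 - (1/((2*t)*(2*t)))² - 2*1/(4*t²)) = t + (-7 - (1/(4*t²))² - 2*1/(4*t²)) = t + (-7 - (1/(4*t²))² - 1/(2*t²)) = t + (-7 - 1/(16*t⁴) - 1/(2*t²)) = t + (-7 - 1/(2*t²) - 1/(16*t⁴)) = -7 + t - 1/(2*t²) - 1/(16*t⁴))
x = 5195591127/21381376 (x = 9*(-7 + 34 - ½/34² - 1/16/34⁴) = 9*(-7 + 34 - ½*1/1156 - 1/16*1/1336336) = 9*(-7 + 34 - 1/2312 - 1/21381376) = 9*(577287903/21381376) = 5195591127/21381376 ≈ 243.00)
√(-207679 + x) = √(-207679 + 5195591127/21381376) = √(-4435267195177/21381376) = I*√4435267195177/4624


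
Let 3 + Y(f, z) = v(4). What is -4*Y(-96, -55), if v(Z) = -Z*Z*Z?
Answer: 268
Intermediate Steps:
v(Z) = -Z³ (v(Z) = -Z²*Z = -Z³)
Y(f, z) = -67 (Y(f, z) = -3 - 1*4³ = -3 - 1*64 = -3 - 64 = -67)
-4*Y(-96, -55) = -4*(-67) = 268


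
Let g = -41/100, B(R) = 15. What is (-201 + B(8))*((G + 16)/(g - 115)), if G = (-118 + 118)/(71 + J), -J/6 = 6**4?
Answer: 99200/3847 ≈ 25.786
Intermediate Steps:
J = -7776 (J = -6*6**4 = -6*1296 = -7776)
G = 0 (G = (-118 + 118)/(71 - 7776) = 0/(-7705) = 0*(-1/7705) = 0)
g = -41/100 (g = -41*1/100 = -41/100 ≈ -0.41000)
(-201 + B(8))*((G + 16)/(g - 115)) = (-201 + 15)*((0 + 16)/(-41/100 - 115)) = -2976/(-11541/100) = -2976*(-100)/11541 = -186*(-1600/11541) = 99200/3847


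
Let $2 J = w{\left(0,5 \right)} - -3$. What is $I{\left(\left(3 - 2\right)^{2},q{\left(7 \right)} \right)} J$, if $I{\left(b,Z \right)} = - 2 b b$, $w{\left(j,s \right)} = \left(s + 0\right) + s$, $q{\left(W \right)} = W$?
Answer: $-13$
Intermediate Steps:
$w{\left(j,s \right)} = 2 s$ ($w{\left(j,s \right)} = s + s = 2 s$)
$I{\left(b,Z \right)} = - 2 b^{2}$
$J = \frac{13}{2}$ ($J = \frac{2 \cdot 5 - -3}{2} = \frac{10 + 3}{2} = \frac{1}{2} \cdot 13 = \frac{13}{2} \approx 6.5$)
$I{\left(\left(3 - 2\right)^{2},q{\left(7 \right)} \right)} J = - 2 \left(\left(3 - 2\right)^{2}\right)^{2} \cdot \frac{13}{2} = - 2 \left(1^{2}\right)^{2} \cdot \frac{13}{2} = - 2 \cdot 1^{2} \cdot \frac{13}{2} = \left(-2\right) 1 \cdot \frac{13}{2} = \left(-2\right) \frac{13}{2} = -13$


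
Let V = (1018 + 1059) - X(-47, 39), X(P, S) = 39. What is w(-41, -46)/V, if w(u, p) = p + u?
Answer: -87/2038 ≈ -0.042689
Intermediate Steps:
V = 2038 (V = (1018 + 1059) - 1*39 = 2077 - 39 = 2038)
w(-41, -46)/V = (-46 - 41)/2038 = -87*1/2038 = -87/2038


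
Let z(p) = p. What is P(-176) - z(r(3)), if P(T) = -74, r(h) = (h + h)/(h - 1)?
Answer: -77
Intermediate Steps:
r(h) = 2*h/(-1 + h) (r(h) = (2*h)/(-1 + h) = 2*h/(-1 + h))
P(-176) - z(r(3)) = -74 - 2*3/(-1 + 3) = -74 - 2*3/2 = -74 - 1*3 = -74 - 3 = -77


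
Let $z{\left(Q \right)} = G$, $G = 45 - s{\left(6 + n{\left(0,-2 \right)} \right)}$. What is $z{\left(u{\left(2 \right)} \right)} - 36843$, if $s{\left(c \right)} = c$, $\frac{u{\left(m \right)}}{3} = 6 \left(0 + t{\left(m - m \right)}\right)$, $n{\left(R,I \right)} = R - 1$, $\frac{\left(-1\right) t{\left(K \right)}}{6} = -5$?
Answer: $-36803$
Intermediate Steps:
$t{\left(K \right)} = 30$ ($t{\left(K \right)} = \left(-6\right) \left(-5\right) = 30$)
$n{\left(R,I \right)} = -1 + R$
$u{\left(m \right)} = 540$ ($u{\left(m \right)} = 3 \cdot 6 \left(0 + 30\right) = 3 \cdot 6 \cdot 30 = 3 \cdot 180 = 540$)
$G = 40$ ($G = 45 - \left(6 + \left(-1 + 0\right)\right) = 45 - \left(6 - 1\right) = 45 - 5 = 40$)
$z{\left(Q \right)} = 40$
$z{\left(u{\left(2 \right)} \right)} - 36843 = 40 - 36843 = -36803$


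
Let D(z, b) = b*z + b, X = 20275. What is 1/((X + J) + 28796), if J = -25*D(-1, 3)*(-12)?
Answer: 1/49071 ≈ 2.0379e-5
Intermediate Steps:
D(z, b) = b + b*z
J = 0 (J = -75*(1 - 1)*(-12) = -75*0*(-12) = -25*0*(-12) = 0*(-12) = 0)
1/((X + J) + 28796) = 1/((20275 + 0) + 28796) = 1/(20275 + 28796) = 1/49071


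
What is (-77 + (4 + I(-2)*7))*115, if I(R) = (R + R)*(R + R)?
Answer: 4485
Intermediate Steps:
I(R) = 4*R**2 (I(R) = (2*R)*(2*R) = 4*R**2)
(-77 + (4 + I(-2)*7))*115 = (-77 + (4 + (4*(-2)**2)*7))*115 = (-77 + (4 + (4*4)*7))*115 = (-77 + (4 + 16*7))*115 = (-77 + (4 + 112))*115 = (-77 + 116)*115 = 39*115 = 4485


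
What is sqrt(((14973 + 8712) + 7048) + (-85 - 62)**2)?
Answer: sqrt(52342) ≈ 228.78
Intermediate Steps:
sqrt(((14973 + 8712) + 7048) + (-85 - 62)**2) = sqrt((23685 + 7048) + (-147)**2) = sqrt(30733 + 21609) = sqrt(52342)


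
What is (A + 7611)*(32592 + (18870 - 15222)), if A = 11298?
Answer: 685262160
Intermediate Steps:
(A + 7611)*(32592 + (18870 - 15222)) = (11298 + 7611)*(32592 + (18870 - 15222)) = 18909*(32592 + 3648) = 18909*36240 = 685262160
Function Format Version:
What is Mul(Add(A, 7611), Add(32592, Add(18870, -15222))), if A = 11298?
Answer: 685262160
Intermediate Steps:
Mul(Add(A, 7611), Add(32592, Add(18870, -15222))) = Mul(Add(11298, 7611), Add(32592, Add(18870, -15222))) = Mul(18909, Add(32592, 3648)) = Mul(18909, 36240) = 685262160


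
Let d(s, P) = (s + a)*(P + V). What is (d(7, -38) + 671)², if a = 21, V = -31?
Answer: 1590121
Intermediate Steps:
d(s, P) = (-31 + P)*(21 + s) (d(s, P) = (s + 21)*(P - 31) = (21 + s)*(-31 + P) = (-31 + P)*(21 + s))
(d(7, -38) + 671)² = ((-651 - 31*7 + 21*(-38) - 38*7) + 671)² = ((-651 - 217 - 798 - 266) + 671)² = (-1932 + 671)² = (-1261)² = 1590121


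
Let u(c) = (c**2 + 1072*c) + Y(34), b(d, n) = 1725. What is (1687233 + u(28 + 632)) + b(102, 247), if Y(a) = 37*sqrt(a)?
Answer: 2832078 + 37*sqrt(34) ≈ 2.8323e+6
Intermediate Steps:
u(c) = c**2 + 37*sqrt(34) + 1072*c (u(c) = (c**2 + 1072*c) + 37*sqrt(34) = c**2 + 37*sqrt(34) + 1072*c)
(1687233 + u(28 + 632)) + b(102, 247) = (1687233 + ((28 + 632)**2 + 37*sqrt(34) + 1072*(28 + 632))) + 1725 = (1687233 + (660**2 + 37*sqrt(34) + 1072*660)) + 1725 = (1687233 + (435600 + 37*sqrt(34) + 707520)) + 1725 = (1687233 + (1143120 + 37*sqrt(34))) + 1725 = (2830353 + 37*sqrt(34)) + 1725 = 2832078 + 37*sqrt(34)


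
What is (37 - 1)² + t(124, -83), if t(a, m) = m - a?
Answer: 1089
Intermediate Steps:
(37 - 1)² + t(124, -83) = (37 - 1)² + (-83 - 1*124) = 36² + (-83 - 124) = 1296 - 207 = 1089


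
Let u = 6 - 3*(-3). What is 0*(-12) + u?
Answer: 15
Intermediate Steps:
u = 15 (u = 6 + 9 = 15)
0*(-12) + u = 0*(-12) + 15 = 0 + 15 = 15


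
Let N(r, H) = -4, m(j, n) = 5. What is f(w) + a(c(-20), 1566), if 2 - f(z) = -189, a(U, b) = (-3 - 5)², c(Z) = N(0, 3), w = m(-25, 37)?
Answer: 255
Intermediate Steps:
w = 5
c(Z) = -4
a(U, b) = 64 (a(U, b) = (-8)² = 64)
f(z) = 191 (f(z) = 2 - 1*(-189) = 2 + 189 = 191)
f(w) + a(c(-20), 1566) = 191 + 64 = 255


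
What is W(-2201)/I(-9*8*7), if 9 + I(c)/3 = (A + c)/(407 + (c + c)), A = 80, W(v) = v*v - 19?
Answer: -970491194/4985 ≈ -1.9468e+5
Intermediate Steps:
W(v) = -19 + v**2 (W(v) = v**2 - 19 = -19 + v**2)
I(c) = -27 + 3*(80 + c)/(407 + 2*c) (I(c) = -27 + 3*((80 + c)/(407 + (c + c))) = -27 + 3*((80 + c)/(407 + 2*c)) = -27 + 3*(80 + c)/(407 + 2*c))
W(-2201)/I(-9*8*7) = (-19 + (-2201)**2)/((3*(-3583 - 17*(-9*8)*7)/(407 + 2*(-9*8*7)))) = (-19 + 4844401)/((3*(-3583 - (-1224)*7)/(407 + 2*(-72*7)))) = 4844382/((3*(-3583 - 17*(-504))/(407 + 2*(-504)))) = 4844382/((3*(-3583 + 8568)/(407 - 1008))) = 4844382/((3*4985/(-601))) = 4844382/((3*(-1/601)*4985)) = 4844382/(-14955/601) = 4844382*(-601/14955) = -970491194/4985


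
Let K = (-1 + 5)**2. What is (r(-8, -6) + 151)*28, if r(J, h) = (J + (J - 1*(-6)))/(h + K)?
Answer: 4200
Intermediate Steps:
K = 16 (K = 4**2 = 16)
r(J, h) = (6 + 2*J)/(16 + h) (r(J, h) = (J + (J - 1*(-6)))/(h + 16) = (J + (J + 6))/(16 + h) = (J + (6 + J))/(16 + h) = (6 + 2*J)/(16 + h))
(r(-8, -6) + 151)*28 = (2*(3 - 8)/(16 - 6) + 151)*28 = (2*(-5)/10 + 151)*28 = (2*(1/10)*(-5) + 151)*28 = (-1 + 151)*28 = 150*28 = 4200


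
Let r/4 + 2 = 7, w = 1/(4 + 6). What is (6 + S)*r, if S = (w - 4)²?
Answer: 2121/5 ≈ 424.20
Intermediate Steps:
w = ⅒ (w = 1/10 = ⅒ ≈ 0.10000)
S = 1521/100 (S = (⅒ - 4)² = (-39/10)² = 1521/100 ≈ 15.210)
r = 20 (r = -8 + 4*7 = -8 + 28 = 20)
(6 + S)*r = (6 + 1521/100)*20 = (2121/100)*20 = 2121/5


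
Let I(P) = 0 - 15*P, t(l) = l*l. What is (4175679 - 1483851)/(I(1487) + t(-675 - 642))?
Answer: 224319/142682 ≈ 1.5722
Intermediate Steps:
t(l) = l²
I(P) = -15*P
(4175679 - 1483851)/(I(1487) + t(-675 - 642)) = (4175679 - 1483851)/(-15*1487 + (-675 - 642)²) = 2691828/(-22305 + (-1317)²) = 2691828/(-22305 + 1734489) = 2691828/1712184 = 2691828*(1/1712184) = 224319/142682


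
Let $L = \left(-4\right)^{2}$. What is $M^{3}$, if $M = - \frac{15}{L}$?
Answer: $- \frac{3375}{4096} \approx -0.82397$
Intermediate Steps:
$L = 16$
$M = - \frac{15}{16} \approx -0.9375$
$M^{3} = \left(- \frac{15}{16}\right)^{3} = - \frac{3375}{4096}$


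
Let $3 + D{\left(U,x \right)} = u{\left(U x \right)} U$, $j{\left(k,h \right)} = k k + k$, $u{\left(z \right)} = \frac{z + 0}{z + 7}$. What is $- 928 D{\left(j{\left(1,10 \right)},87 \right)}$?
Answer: $\frac{180960}{181} \approx 999.78$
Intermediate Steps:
$u{\left(z \right)} = \frac{z}{7 + z}$
$j{\left(k,h \right)} = k + k^{2}$ ($j{\left(k,h \right)} = k^{2} + k = k + k^{2}$)
$D{\left(U,x \right)} = -3 + \frac{x U^{2}}{7 + U x}$ ($D{\left(U,x \right)} = -3 + \frac{U x}{7 + U x} U = -3 + \frac{x U^{2}}{7 + U x}$)
$- 928 D{\left(j{\left(1,10 \right)},87 \right)} = - 928 \frac{-21 + 87 \left(1 \left(1 + 1\right)\right)^{2} - 3 \cdot 1 \left(1 + 1\right) 87}{7 + 1 \left(1 + 1\right) 87} = - 928 \frac{-21 + 87 \left(1 \cdot 2\right)^{2} - 3 \cdot 1 \cdot 2 \cdot 87}{7 + 1 \cdot 2 \cdot 87} = - 928 \frac{-21 + 87 \cdot 2^{2} - 6 \cdot 87}{7 + 2 \cdot 87} = - 928 \frac{-21 + 87 \cdot 4 - 522}{7 + 174} = - 928 \frac{-21 + 348 - 522}{181} = - 928 \cdot \frac{1}{181} \left(-195\right) = \left(-928\right) \left(- \frac{195}{181}\right) = \frac{180960}{181}$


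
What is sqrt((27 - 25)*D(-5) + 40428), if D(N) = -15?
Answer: sqrt(40398) ≈ 200.99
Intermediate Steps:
sqrt((27 - 25)*D(-5) + 40428) = sqrt((27 - 25)*(-15) + 40428) = sqrt(2*(-15) + 40428) = sqrt(-30 + 40428) = sqrt(40398)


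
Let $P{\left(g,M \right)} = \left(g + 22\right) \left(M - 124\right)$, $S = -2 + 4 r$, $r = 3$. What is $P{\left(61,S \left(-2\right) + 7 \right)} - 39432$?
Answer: $-50803$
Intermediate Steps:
$S = 10$ ($S = -2 + 4 \cdot 3 = -2 + 12 = 10$)
$P{\left(g,M \right)} = \left(-124 + M\right) \left(22 + g\right)$ ($P{\left(g,M \right)} = \left(22 + g\right) \left(-124 + M\right) = \left(-124 + M\right) \left(22 + g\right)$)
$P{\left(61,S \left(-2\right) + 7 \right)} - 39432 = \left(-2728 - 7564 + 22 \left(10 \left(-2\right) + 7\right) + \left(10 \left(-2\right) + 7\right) 61\right) - 39432 = \left(-2728 - 7564 + 22 \left(-20 + 7\right) + \left(-20 + 7\right) 61\right) - 39432 = \left(-2728 - 7564 + 22 \left(-13\right) - 793\right) - 39432 = \left(-2728 - 7564 - 286 - 793\right) - 39432 = -11371 - 39432 = -50803$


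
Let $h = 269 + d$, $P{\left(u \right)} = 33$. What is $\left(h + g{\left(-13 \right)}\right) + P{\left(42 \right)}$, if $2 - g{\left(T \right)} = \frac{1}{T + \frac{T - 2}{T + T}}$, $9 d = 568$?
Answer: $\frac{1067426}{2907} \approx 367.19$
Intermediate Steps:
$d = \frac{568}{9}$ ($d = \frac{1}{9} \cdot 568 = \frac{568}{9} \approx 63.111$)
$g{\left(T \right)} = 2 - \frac{1}{T + \frac{-2 + T}{2 T}}$ ($g{\left(T \right)} = 2 - \frac{1}{T + \frac{T - 2}{T + T}} = 2 - \frac{1}{T + \frac{-2 + T}{2 T}}$)
$h = \frac{2989}{9}$ ($h = 269 + \frac{568}{9} = \frac{2989}{9} \approx 332.11$)
$\left(h + g{\left(-13 \right)}\right) + P{\left(42 \right)} = \left(\frac{2989}{9} + \frac{4 \left(-1 + \left(-13\right)^{2}\right)}{-2 - 13 + 2 \left(-13\right)^{2}}\right) + 33 = \left(\frac{2989}{9} + \frac{4 \left(-1 + 169\right)}{-2 - 13 + 2 \cdot 169}\right) + 33 = \left(\frac{2989}{9} + 4 \frac{1}{-2 - 13 + 338} \cdot 168\right) + 33 = \left(\frac{2989}{9} + 4 \cdot \frac{1}{323} \cdot 168\right) + 33 = \left(\frac{2989}{9} + \frac{672}{323}\right) + 33 = \frac{971495}{2907} + 33 = \frac{1067426}{2907}$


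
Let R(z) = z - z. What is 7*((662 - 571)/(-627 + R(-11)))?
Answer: -637/627 ≈ -1.0159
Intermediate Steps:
R(z) = 0
7*((662 - 571)/(-627 + R(-11))) = 7*((662 - 571)/(-627 + 0)) = 7*(91/(-627)) = 7*(91*(-1/627)) = 7*(-91/627) = -637/627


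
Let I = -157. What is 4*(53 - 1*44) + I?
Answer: -121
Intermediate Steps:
4*(53 - 1*44) + I = 4*(53 - 1*44) - 157 = 4*(53 - 44) - 157 = 4*9 - 157 = 36 - 157 = -121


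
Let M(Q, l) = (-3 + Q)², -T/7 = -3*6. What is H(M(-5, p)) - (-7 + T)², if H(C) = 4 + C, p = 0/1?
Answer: -14093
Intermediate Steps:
T = 126 (T = -(-21)*6 = -7*(-18) = 126)
p = 0 (p = 0*1 = 0)
H(M(-5, p)) - (-7 + T)² = (4 + (-3 - 5)²) - (-7 + 126)² = (4 + (-8)²) - 1*119² = (4 + 64) - 1*14161 = 68 - 14161 = -14093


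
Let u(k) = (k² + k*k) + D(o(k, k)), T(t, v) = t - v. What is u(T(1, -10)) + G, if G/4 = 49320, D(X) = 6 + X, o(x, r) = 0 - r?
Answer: 197517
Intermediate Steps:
o(x, r) = -r
G = 197280 (G = 4*49320 = 197280)
u(k) = 6 - k + 2*k² (u(k) = (k² + k*k) + (6 - k) = (k² + k²) + (6 - k) = 2*k² + (6 - k) = 6 - k + 2*k²)
u(T(1, -10)) + G = (6 - (1 - 1*(-10)) + 2*(1 - 1*(-10))²) + 197280 = (6 - (1 + 10) + 2*(1 + 10)²) + 197280 = (6 - 1*11 + 2*11²) + 197280 = (6 - 11 + 2*121) + 197280 = (6 - 11 + 242) + 197280 = 237 + 197280 = 197517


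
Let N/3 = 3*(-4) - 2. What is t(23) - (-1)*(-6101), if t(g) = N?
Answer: -6143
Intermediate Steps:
N = -42 (N = 3*(3*(-4) - 2) = 3*(-12 - 2) = 3*(-14) = -42)
t(g) = -42
t(23) - (-1)*(-6101) = -42 - (-1)*(-6101) = -42 - 1*6101 = -42 - 6101 = -6143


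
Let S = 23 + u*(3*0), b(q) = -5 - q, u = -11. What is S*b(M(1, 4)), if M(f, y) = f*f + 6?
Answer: -276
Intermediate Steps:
M(f, y) = 6 + f² (M(f, y) = f² + 6 = 6 + f²)
S = 23 (S = 23 - 33*0 = 23 - 11*0 = 23 + 0 = 23)
S*b(M(1, 4)) = 23*(-5 - (6 + 1²)) = 23*(-5 - (6 + 1)) = 23*(-5 - 1*7) = 23*(-5 - 7) = 23*(-12) = -276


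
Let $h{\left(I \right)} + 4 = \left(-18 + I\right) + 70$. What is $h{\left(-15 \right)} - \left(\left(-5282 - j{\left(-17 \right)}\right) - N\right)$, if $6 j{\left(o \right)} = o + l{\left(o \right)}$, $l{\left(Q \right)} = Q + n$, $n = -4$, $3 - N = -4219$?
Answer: $\frac{28592}{3} \approx 9530.7$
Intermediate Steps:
$N = 4222$ ($N = 3 - -4219 = 3 + 4219 = 4222$)
$h{\left(I \right)} = 48 + I$ ($h{\left(I \right)} = -4 + \left(\left(-18 + I\right) + 70\right) = -4 + \left(52 + I\right) = 48 + I$)
$l{\left(Q \right)} = -4 + Q$ ($l{\left(Q \right)} = Q - 4 = -4 + Q$)
$j{\left(o \right)} = - \frac{2}{3} + \frac{o}{3}$ ($j{\left(o \right)} = \frac{o + \left(-4 + o\right)}{6} = \frac{-4 + 2 o}{6} = - \frac{2}{3} + \frac{o}{3}$)
$h{\left(-15 \right)} - \left(\left(-5282 - j{\left(-17 \right)}\right) - N\right) = \left(48 - 15\right) - \left(\left(-5282 - \left(- \frac{2}{3} + \frac{1}{3} \left(-17\right)\right)\right) - 4222\right) = 33 - \left(\left(-5282 - \left(- \frac{2}{3} - \frac{17}{3}\right)\right) - 4222\right) = 33 - \left(\left(-5282 - - \frac{19}{3}\right) - 4222\right) = 33 - \left(\left(-5282 + \frac{19}{3}\right) - 4222\right) = 33 - \left(- \frac{15827}{3} - 4222\right) = 33 - - \frac{28493}{3} = 33 + \frac{28493}{3} = \frac{28592}{3}$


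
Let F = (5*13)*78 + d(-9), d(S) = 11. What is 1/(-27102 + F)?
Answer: -1/22021 ≈ -4.5411e-5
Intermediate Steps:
F = 5081 (F = (5*13)*78 + 11 = 65*78 + 11 = 5070 + 11 = 5081)
1/(-27102 + F) = 1/(-27102 + 5081) = 1/(-22021) = -1/22021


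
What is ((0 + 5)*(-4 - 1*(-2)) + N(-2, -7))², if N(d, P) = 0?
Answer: 100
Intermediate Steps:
((0 + 5)*(-4 - 1*(-2)) + N(-2, -7))² = ((0 + 5)*(-4 - 1*(-2)) + 0)² = (5*(-4 + 2) + 0)² = (5*(-2) + 0)² = (-10 + 0)² = (-10)² = 100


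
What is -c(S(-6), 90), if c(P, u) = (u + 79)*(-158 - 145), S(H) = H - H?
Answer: 51207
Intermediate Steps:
S(H) = 0
c(P, u) = -23937 - 303*u (c(P, u) = (79 + u)*(-303) = -23937 - 303*u)
-c(S(-6), 90) = -(-23937 - 303*90) = -(-23937 - 27270) = -1*(-51207) = 51207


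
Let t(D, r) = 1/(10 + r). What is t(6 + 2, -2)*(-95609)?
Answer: -95609/8 ≈ -11951.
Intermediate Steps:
t(6 + 2, -2)*(-95609) = -95609/(10 - 2) = -95609/8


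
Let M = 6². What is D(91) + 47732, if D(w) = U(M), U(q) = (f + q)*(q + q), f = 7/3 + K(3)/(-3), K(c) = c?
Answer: 50420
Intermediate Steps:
M = 36
f = 4/3 (f = 7/3 + 3/(-3) = 7*(⅓) + 3*(-⅓) = 7/3 - 1 = 4/3 ≈ 1.3333)
U(q) = 2*q*(4/3 + q) (U(q) = (4/3 + q)*(q + q) = (4/3 + q)*(2*q) = 2*q*(4/3 + q))
D(w) = 2688 (D(w) = (⅔)*36*(4 + 3*36) = (⅔)*36*(4 + 108) = (⅔)*36*112 = 2688)
D(91) + 47732 = 2688 + 47732 = 50420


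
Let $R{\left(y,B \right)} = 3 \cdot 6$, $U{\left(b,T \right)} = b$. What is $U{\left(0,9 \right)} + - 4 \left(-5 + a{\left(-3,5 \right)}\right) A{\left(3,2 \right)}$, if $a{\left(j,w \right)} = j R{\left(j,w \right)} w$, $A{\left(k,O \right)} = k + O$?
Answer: $5500$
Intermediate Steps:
$A{\left(k,O \right)} = O + k$
$R{\left(y,B \right)} = 18$
$a{\left(j,w \right)} = 18 j w$ ($a{\left(j,w \right)} = j 18 w = 18 j w$)
$U{\left(0,9 \right)} + - 4 \left(-5 + a{\left(-3,5 \right)}\right) A{\left(3,2 \right)} = 0 + - 4 \left(-5 + 18 \left(-3\right) 5\right) \left(2 + 3\right) = 0 + - 4 \left(-5 - 270\right) 5 = 0 + \left(-4\right) \left(-275\right) 5 = 0 + 1100 \cdot 5 = 0 + 5500 = 5500$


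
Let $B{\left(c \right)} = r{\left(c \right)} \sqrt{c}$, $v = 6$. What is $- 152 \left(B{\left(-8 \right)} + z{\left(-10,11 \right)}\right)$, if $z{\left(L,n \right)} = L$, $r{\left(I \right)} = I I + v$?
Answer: $1520 - 21280 i \sqrt{2} \approx 1520.0 - 30094.0 i$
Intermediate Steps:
$r{\left(I \right)} = 6 + I^{2}$ ($r{\left(I \right)} = I I + 6 = I^{2} + 6 = 6 + I^{2}$)
$B{\left(c \right)} = \sqrt{c} \left(6 + c^{2}\right)$ ($B{\left(c \right)} = \left(6 + c^{2}\right) \sqrt{c} = \sqrt{c} \left(6 + c^{2}\right)$)
$- 152 \left(B{\left(-8 \right)} + z{\left(-10,11 \right)}\right) = - 152 \left(\sqrt{-8} \left(6 + \left(-8\right)^{2}\right) - 10\right) = - 152 \left(2 i \sqrt{2} \left(6 + 64\right) - 10\right) = - 152 \left(2 i \sqrt{2} \cdot 70 - 10\right) = - 152 \left(140 i \sqrt{2} - 10\right) = - 152 \left(-10 + 140 i \sqrt{2}\right) = 1520 - 21280 i \sqrt{2}$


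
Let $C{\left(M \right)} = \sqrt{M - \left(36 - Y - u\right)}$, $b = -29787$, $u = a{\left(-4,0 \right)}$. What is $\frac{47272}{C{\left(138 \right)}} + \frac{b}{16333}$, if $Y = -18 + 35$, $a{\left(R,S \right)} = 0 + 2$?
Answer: $\frac{771765919}{179663} \approx 4295.6$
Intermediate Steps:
$a{\left(R,S \right)} = 2$
$Y = 17$
$u = 2$
$C{\left(M \right)} = \sqrt{-17 + M}$ ($C{\left(M \right)} = \sqrt{M + \left(\left(2 + 17\right) - 36\right)} = \sqrt{M + \left(19 - 36\right)} = \sqrt{M - 17} = \sqrt{-17 + M}$)
$\frac{47272}{C{\left(138 \right)}} + \frac{b}{16333} = \frac{47272}{\sqrt{-17 + 138}} - \frac{29787}{16333} = \frac{47272}{\sqrt{121}} - \frac{29787}{16333} = \frac{47272}{11} - \frac{29787}{16333} = \frac{771765919}{179663}$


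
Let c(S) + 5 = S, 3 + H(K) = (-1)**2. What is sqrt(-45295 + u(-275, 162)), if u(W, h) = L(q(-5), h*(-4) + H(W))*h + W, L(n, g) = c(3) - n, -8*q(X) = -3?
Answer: I*sqrt(183819)/2 ≈ 214.37*I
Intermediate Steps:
H(K) = -2 (H(K) = -3 + (-1)**2 = -3 + 1 = -2)
q(X) = 3/8 (q(X) = -1/8*(-3) = 3/8)
c(S) = -5 + S
L(n, g) = -2 - n (L(n, g) = (-5 + 3) - n = -2 - n)
u(W, h) = W - 19*h/8 (u(W, h) = (-2 - 1*3/8)*h + W = (-2 - 3/8)*h + W = -19*h/8 + W = W - 19*h/8)
sqrt(-45295 + u(-275, 162)) = sqrt(-45295 + (-275 - 19/8*162)) = sqrt(-45295 + (-275 - 1539/4)) = sqrt(-45295 - 2639/4) = sqrt(-183819/4) = I*sqrt(183819)/2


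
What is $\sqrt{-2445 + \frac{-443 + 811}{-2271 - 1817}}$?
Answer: $\frac{i \sqrt{638464351}}{511} \approx 49.448 i$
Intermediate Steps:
$\sqrt{-2445 + \frac{-443 + 811}{-2271 - 1817}} = \sqrt{-2445 + \frac{368}{-4088}} = \sqrt{-2445 + 368 \left(- \frac{1}{4088}\right)} = \sqrt{-2445 - \frac{46}{511}} = \sqrt{- \frac{1249441}{511}} = \frac{i \sqrt{638464351}}{511}$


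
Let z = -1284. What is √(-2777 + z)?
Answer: I*√4061 ≈ 63.726*I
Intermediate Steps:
√(-2777 + z) = √(-2777 - 1284) = √(-4061) = I*√4061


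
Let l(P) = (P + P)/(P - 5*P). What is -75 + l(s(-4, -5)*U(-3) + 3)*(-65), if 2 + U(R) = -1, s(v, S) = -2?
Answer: -85/2 ≈ -42.500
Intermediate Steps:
U(R) = -3 (U(R) = -2 - 1 = -3)
l(P) = -½ (l(P) = (2*P)/((-4*P)) = (2*P)*(-1/(4*P)) = -½)
-75 + l(s(-4, -5)*U(-3) + 3)*(-65) = -75 - ½*(-65) = -75 + 65/2 = -85/2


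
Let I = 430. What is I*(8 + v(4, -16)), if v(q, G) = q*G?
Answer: -24080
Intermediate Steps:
v(q, G) = G*q
I*(8 + v(4, -16)) = 430*(8 - 16*4) = 430*(8 - 64) = 430*(-56) = -24080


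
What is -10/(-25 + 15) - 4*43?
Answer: -171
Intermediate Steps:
-10/(-25 + 15) - 4*43 = -10/(-10) - 172 = -10*(-1/10) - 172 = 1 - 172 = -171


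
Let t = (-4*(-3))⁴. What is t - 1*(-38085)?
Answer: 58821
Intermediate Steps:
t = 20736 (t = 12⁴ = 20736)
t - 1*(-38085) = 20736 - 1*(-38085) = 20736 + 38085 = 58821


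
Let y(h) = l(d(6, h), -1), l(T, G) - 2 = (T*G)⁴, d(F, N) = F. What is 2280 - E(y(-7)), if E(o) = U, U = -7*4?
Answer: 2308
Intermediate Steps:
U = -28
l(T, G) = 2 + G⁴*T⁴ (l(T, G) = 2 + (T*G)⁴ = 2 + (G*T)⁴ = 2 + G⁴*T⁴)
y(h) = 1298 (y(h) = 2 + (-1)⁴*6⁴ = 2 + 1*1296 = 2 + 1296 = 1298)
E(o) = -28
2280 - E(y(-7)) = 2280 - 1*(-28) = 2280 + 28 = 2308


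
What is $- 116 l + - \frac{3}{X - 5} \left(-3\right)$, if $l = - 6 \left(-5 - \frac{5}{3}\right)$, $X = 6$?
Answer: $-4631$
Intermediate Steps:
$l = 40$ ($l = - 6 \left(-5 - \frac{5}{3}\right) = \left(-6\right) \left(- \frac{20}{3}\right) = 40$)
$- 116 l + - \frac{3}{X - 5} \left(-3\right) = \left(-116\right) 40 + - \frac{3}{6 - 5} \left(-3\right) = -4640 + - \frac{3}{1} \left(-3\right) = -4640 + \left(-3\right) 1 \left(-3\right) = -4640 - -9 = -4640 + 9 = -4631$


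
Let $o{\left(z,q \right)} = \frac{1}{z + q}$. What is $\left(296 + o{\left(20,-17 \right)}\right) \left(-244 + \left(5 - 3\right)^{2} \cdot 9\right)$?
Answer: $- \frac{184912}{3} \approx -61637.0$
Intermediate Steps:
$o{\left(z,q \right)} = \frac{1}{q + z}$
$\left(296 + o{\left(20,-17 \right)}\right) \left(-244 + \left(5 - 3\right)^{2} \cdot 9\right) = \left(296 + \frac{1}{-17 + 20}\right) \left(-244 + \left(5 - 3\right)^{2} \cdot 9\right) = \left(296 + \frac{1}{3}\right) \left(-244 + 2^{2} \cdot 9\right) = \left(296 + \frac{1}{3}\right) \left(-244 + 4 \cdot 9\right) = \frac{889 \left(-244 + 36\right)}{3} = \frac{889}{3} \left(-208\right) = - \frac{184912}{3}$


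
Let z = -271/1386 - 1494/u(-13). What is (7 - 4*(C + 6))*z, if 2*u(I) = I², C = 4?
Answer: 4187167/7098 ≈ 589.91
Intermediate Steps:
u(I) = I²/2
z = -4187167/234234 (z = -271/1386 - 1494/((½)*(-13)²) = -271*1/1386 - 1494/((½)*169) = -271/1386 - 1494/169/2 = -271/1386 - 1494*2/169 = -271/1386 - 2988/169 = -4187167/234234 ≈ -17.876)
(7 - 4*(C + 6))*z = (7 - 4*(4 + 6))*(-4187167/234234) = (7 - 4*10)*(-4187167/234234) = (7 - 40)*(-4187167/234234) = -33*(-4187167/234234) = 4187167/7098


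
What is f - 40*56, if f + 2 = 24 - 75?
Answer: -2293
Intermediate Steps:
f = -53 (f = -2 + (24 - 75) = -2 - 51 = -53)
f - 40*56 = -53 - 40*56 = -53 - 2240 = -2293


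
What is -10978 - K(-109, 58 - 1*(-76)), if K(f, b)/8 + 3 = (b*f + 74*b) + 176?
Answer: 25158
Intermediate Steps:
K(f, b) = 1384 + 592*b + 8*b*f (K(f, b) = -24 + 8*((b*f + 74*b) + 176) = -24 + 8*((74*b + b*f) + 176) = -24 + 8*(176 + 74*b + b*f) = -24 + (1408 + 592*b + 8*b*f) = 1384 + 592*b + 8*b*f)
-10978 - K(-109, 58 - 1*(-76)) = -10978 - (1384 + 592*(58 - 1*(-76)) + 8*(58 - 1*(-76))*(-109)) = -10978 - (1384 + 592*(58 + 76) + 8*(58 + 76)*(-109)) = -10978 - (1384 + 592*134 + 8*134*(-109)) = -10978 - (1384 + 79328 - 116848) = -10978 - 1*(-36136) = -10978 + 36136 = 25158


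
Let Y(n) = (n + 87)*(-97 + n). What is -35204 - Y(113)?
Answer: -38404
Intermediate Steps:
Y(n) = (-97 + n)*(87 + n) (Y(n) = (87 + n)*(-97 + n) = (-97 + n)*(87 + n))
-35204 - Y(113) = -35204 - (-8439 + 113**2 - 10*113) = -35204 - (-8439 + 12769 - 1130) = -35204 - 1*3200 = -35204 - 3200 = -38404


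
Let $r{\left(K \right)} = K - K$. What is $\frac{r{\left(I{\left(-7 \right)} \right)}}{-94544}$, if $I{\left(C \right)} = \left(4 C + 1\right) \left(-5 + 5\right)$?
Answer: $0$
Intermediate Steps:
$I{\left(C \right)} = 0$ ($I{\left(C \right)} = \left(1 + 4 C\right) 0 = 0$)
$r{\left(K \right)} = 0$
$\frac{r{\left(I{\left(-7 \right)} \right)}}{-94544} = \frac{0}{-94544} = 0 \left(- \frac{1}{94544}\right) = 0$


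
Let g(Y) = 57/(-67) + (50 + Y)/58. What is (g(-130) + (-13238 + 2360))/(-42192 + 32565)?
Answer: 21140287/18705261 ≈ 1.1302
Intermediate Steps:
g(Y) = 22/1943 + Y/58 (g(Y) = 57*(-1/67) + (50 + Y)*(1/58) = -57/67 + (25/29 + Y/58) = 22/1943 + Y/58)
(g(-130) + (-13238 + 2360))/(-42192 + 32565) = ((22/1943 + (1/58)*(-130)) + (-13238 + 2360))/(-42192 + 32565) = ((22/1943 - 65/29) - 10878)/(-9627) = (-4333/1943 - 10878)*(-1/9627) = -21140287/1943*(-1/9627) = 21140287/18705261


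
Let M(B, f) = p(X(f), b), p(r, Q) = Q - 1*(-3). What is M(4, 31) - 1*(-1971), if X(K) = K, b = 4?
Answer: 1978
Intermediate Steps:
p(r, Q) = 3 + Q (p(r, Q) = Q + 3 = 3 + Q)
M(B, f) = 7 (M(B, f) = 3 + 4 = 7)
M(4, 31) - 1*(-1971) = 7 - 1*(-1971) = 7 + 1971 = 1978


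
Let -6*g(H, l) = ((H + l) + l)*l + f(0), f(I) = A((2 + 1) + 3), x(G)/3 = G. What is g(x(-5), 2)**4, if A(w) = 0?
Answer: 14641/81 ≈ 180.75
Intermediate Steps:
x(G) = 3*G
f(I) = 0
g(H, l) = -l*(H + 2*l)/6 (g(H, l) = -(((H + l) + l)*l + 0)/6 = -((H + 2*l)*l + 0)/6 = -(l*(H + 2*l) + 0)/6 = -l*(H + 2*l)/6)
g(x(-5), 2)**4 = ((1/6)*2*(-3*(-5) - 2*2))**4 = ((1/6)*2*(-1*(-15) - 4))**4 = ((1/6)*2*(15 - 4))**4 = ((1/6)*2*11)**4 = (11/3)**4 = 14641/81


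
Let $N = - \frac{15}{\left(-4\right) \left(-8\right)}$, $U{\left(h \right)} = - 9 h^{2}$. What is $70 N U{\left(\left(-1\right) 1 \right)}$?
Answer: $\frac{4725}{16} \approx 295.31$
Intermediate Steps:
$N = - \frac{15}{32} \approx -0.46875$
$70 N U{\left(\left(-1\right) 1 \right)} = 70 \left(- \frac{15}{32}\right) \left(- 9 \left(\left(-1\right) 1\right)^{2}\right) = - \frac{525 \left(- 9 \left(-1\right)^{2}\right)}{16} = - \frac{525 \left(\left(-9\right) 1\right)}{16} = \left(- \frac{525}{16}\right) \left(-9\right) = \frac{4725}{16}$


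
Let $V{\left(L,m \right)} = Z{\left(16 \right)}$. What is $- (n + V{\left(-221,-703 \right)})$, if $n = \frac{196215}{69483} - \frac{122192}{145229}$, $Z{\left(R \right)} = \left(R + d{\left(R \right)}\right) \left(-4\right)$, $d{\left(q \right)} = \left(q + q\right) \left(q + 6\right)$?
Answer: $\frac{1382948589841}{480521267} \approx 2878.0$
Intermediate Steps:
$d{\left(q \right)} = 2 q \left(6 + q\right)$
$Z{\left(R \right)} = - 4 R - 8 R \left(6 + R\right)$ ($Z{\left(R \right)} = \left(R + 2 R \left(6 + R\right)\right) \left(-4\right) = - 4 R - 8 R \left(6 + R\right)$)
$V{\left(L,m \right)} = -2880$ ($V{\left(L,m \right)} = 4 \cdot 16 \left(-13 - 32\right) = 4 \cdot 16 \left(-45\right) = -2880$)
$n = \frac{952659119}{480521267}$ ($n = 196215 \cdot \frac{1}{69483} - \frac{17456}{20747} = \frac{65405}{23161} - \frac{17456}{20747} = \frac{952659119}{480521267} \approx 1.9826$)
$- (n + V{\left(-221,-703 \right)}) = - (\frac{952659119}{480521267} - 2880) = \left(-1\right) \left(- \frac{1382948589841}{480521267}\right) = \frac{1382948589841}{480521267}$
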